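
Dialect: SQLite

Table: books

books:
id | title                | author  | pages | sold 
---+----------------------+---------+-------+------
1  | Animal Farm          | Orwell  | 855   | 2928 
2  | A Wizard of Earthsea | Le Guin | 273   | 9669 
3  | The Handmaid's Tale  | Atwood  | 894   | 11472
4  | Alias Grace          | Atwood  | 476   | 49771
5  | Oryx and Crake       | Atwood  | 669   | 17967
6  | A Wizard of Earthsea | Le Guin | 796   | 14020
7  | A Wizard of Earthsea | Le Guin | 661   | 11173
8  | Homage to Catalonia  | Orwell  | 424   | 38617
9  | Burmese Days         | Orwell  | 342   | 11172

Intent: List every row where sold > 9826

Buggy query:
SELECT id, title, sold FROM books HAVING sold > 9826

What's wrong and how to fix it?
Bug: This is a non-aggregate query (no GROUP BY, no aggregates), so in SQLite the HAVING clause is invalid here; a row-level condition belongs in WHERE

Fix: Replace HAVING with WHERE since the condition applies to individual rows

Corrected query:
SELECT id, title, sold FROM books WHERE sold > 9826

Result:
id | title                | sold 
---+----------------------+------
3  | The Handmaid's Tale  | 11472
4  | Alias Grace          | 49771
5  | Oryx and Crake       | 17967
6  | A Wizard of Earthsea | 14020
7  | A Wizard of Earthsea | 11173
8  | Homage to Catalonia  | 38617
9  | Burmese Days         | 11172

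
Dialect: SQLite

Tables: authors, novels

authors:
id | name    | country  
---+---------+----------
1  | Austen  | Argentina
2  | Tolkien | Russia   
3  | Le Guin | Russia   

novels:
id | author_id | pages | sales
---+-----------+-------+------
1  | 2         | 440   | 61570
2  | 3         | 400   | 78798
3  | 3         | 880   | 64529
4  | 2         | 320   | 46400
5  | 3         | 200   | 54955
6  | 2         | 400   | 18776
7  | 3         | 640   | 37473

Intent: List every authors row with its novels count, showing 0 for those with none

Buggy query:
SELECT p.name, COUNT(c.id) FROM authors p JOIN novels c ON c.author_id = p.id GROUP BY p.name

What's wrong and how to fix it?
Bug: INNER JOIN drops authors rows that have no matching novels rows

Fix: Switch to LEFT JOIN to retain unmatched parent rows

Corrected query:
SELECT p.name, COUNT(c.id) FROM authors p LEFT JOIN novels c ON c.author_id = p.id GROUP BY p.name

Result:
name    | COUNT(c.id)
--------+------------
Austen  | 0          
Le Guin | 4          
Tolkien | 3          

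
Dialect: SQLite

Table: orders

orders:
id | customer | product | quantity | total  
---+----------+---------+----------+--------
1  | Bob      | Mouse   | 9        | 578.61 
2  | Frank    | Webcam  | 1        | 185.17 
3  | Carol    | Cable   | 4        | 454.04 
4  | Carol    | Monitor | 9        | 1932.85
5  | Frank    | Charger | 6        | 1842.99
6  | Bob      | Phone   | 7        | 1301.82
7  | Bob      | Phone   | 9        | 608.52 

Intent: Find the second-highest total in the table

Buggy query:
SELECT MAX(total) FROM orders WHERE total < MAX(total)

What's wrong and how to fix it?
Bug: The inner MAX is an aggregate inside WHERE, which is not allowed

Fix: Put the inner MAX in a scalar subquery

Corrected query:
SELECT MAX(total) FROM orders WHERE total < (SELECT MAX(total) FROM orders)

Result:
MAX(total)
----------
1842.99   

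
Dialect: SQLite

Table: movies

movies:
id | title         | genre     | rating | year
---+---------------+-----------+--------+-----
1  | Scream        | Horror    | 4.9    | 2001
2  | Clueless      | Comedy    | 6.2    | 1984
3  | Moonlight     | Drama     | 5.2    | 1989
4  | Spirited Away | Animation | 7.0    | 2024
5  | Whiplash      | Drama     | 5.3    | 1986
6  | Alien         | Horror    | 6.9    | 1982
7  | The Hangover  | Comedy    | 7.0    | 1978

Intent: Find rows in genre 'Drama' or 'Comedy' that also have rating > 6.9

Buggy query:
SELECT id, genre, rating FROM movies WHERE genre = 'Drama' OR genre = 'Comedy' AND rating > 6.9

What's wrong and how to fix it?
Bug: AND binds tighter than OR, so this parses as genre = 'Drama' OR (genre = 'Comedy' AND rating > 6.9)

Fix: Group the OR with parentheses (or use IN), then AND the threshold

Corrected query:
SELECT id, genre, rating FROM movies WHERE (genre = 'Drama' OR genre = 'Comedy') AND rating > 6.9

Result:
id | genre  | rating
---+--------+-------
7  | Comedy | 7     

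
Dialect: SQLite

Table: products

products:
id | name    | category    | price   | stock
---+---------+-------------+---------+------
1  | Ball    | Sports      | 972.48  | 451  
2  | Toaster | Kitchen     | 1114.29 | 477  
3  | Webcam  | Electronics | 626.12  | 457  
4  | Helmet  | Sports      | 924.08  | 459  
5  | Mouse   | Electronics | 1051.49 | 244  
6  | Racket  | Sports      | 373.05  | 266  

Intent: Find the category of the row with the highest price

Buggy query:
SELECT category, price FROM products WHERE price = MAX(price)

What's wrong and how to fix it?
Bug: MAX(price) is an aggregate and cannot be used directly in WHERE

Fix: Wrap MAX in a scalar subquery so WHERE compares against a single value

Corrected query:
SELECT category, price FROM products WHERE price = (SELECT MAX(price) FROM products)

Result:
category | price  
---------+--------
Kitchen  | 1114.29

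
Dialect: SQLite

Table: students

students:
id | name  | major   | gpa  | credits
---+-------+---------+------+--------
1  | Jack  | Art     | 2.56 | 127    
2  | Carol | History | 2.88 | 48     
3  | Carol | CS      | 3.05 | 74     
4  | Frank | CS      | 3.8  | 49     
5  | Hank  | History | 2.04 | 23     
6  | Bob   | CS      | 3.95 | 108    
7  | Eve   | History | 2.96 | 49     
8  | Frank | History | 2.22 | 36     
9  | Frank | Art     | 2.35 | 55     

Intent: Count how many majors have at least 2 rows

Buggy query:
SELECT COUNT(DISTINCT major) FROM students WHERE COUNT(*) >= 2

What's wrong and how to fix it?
Bug: COUNT(*) cannot appear in WHERE; the per-group count doesn't exist yet

Fix: Group first with HAVING COUNT(*) >= 2, then COUNT the resulting groups

Corrected query:
SELECT COUNT(*) FROM (SELECT major FROM students GROUP BY major HAVING COUNT(*) >= 2)

Result:
COUNT(*)
--------
3       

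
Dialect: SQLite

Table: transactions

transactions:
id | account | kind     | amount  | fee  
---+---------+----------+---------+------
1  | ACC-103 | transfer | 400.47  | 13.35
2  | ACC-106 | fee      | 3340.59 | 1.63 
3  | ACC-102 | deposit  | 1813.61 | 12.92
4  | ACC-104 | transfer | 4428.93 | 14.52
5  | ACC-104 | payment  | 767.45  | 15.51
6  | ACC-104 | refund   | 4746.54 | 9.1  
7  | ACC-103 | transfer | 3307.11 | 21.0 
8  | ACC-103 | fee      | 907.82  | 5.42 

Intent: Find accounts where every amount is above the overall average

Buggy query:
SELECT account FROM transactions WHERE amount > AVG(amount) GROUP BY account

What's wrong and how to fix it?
Bug: WHERE evaluates per row before aggregation, so AVG() is unavailable

Fix: Compute the overall average in a scalar subquery and compare each group's MIN against it in HAVING

Corrected query:
SELECT account FROM transactions GROUP BY account HAVING MIN(amount) > (SELECT AVG(amount) FROM transactions)

Result:
account
-------
ACC-106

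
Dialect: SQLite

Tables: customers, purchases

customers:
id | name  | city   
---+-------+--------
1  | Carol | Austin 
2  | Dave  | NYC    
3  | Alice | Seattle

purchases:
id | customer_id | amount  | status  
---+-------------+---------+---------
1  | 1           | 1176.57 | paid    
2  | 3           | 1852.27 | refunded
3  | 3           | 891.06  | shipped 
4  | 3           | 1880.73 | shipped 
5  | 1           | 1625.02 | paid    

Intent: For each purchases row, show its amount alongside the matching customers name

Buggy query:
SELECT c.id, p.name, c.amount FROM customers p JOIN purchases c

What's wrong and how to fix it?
Bug: Missing join condition: each purchases row is matched to all customers rows instead of just its own

Fix: Add ON c.customer_id = p.id to the JOIN

Corrected query:
SELECT c.id, p.name, c.amount FROM customers p JOIN purchases c ON c.customer_id = p.id

Result:
id | name  | amount 
---+-------+--------
1  | Carol | 1176.57
2  | Alice | 1852.27
3  | Alice | 891.06 
4  | Alice | 1880.73
5  | Carol | 1625.02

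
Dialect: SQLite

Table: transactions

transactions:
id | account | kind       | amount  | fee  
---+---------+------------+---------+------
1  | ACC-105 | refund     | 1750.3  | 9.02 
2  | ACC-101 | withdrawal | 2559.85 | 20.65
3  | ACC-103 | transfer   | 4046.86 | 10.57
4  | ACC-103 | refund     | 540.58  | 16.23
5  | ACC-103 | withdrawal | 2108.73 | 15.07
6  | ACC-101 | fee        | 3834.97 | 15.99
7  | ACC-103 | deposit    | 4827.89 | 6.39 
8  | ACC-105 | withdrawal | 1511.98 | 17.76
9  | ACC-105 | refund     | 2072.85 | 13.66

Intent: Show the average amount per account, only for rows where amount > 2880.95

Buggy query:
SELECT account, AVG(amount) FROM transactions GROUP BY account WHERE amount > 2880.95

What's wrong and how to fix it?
Bug: Row-level WHERE must come before GROUP BY in the clause order

Fix: Move the WHERE clause before GROUP BY

Corrected query:
SELECT account, AVG(amount) FROM transactions WHERE amount > 2880.95 GROUP BY account

Result:
account | AVG(amount)
--------+------------
ACC-101 | 3834.97    
ACC-103 | 4437.375   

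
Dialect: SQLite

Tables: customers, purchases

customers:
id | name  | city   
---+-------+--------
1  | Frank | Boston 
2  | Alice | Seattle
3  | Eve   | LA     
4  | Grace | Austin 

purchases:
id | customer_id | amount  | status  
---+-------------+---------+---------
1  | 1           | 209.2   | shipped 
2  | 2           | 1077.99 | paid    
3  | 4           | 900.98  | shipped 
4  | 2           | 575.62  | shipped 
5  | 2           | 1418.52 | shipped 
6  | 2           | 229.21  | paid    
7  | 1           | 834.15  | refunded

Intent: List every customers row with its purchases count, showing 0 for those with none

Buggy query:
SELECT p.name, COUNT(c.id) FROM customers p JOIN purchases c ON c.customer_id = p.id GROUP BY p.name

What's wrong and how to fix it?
Bug: INNER JOIN drops customers rows that have no matching purchases rows

Fix: Use LEFT JOIN so parents without children still appear (COUNT(c.id) gives 0)

Corrected query:
SELECT p.name, COUNT(c.id) FROM customers p LEFT JOIN purchases c ON c.customer_id = p.id GROUP BY p.name

Result:
name  | COUNT(c.id)
------+------------
Alice | 4          
Eve   | 0          
Frank | 2          
Grace | 1          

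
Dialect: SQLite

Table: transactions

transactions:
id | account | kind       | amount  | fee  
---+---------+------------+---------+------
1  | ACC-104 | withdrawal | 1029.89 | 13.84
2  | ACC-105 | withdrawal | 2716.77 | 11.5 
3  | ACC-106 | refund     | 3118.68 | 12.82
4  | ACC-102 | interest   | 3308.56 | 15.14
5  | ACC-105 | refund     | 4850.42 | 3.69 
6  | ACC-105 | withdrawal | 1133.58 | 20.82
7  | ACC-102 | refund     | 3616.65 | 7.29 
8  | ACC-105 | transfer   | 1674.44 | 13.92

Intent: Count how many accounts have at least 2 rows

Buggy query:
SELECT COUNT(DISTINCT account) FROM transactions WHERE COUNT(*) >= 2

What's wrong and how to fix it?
Bug: WHERE filters individual rows, not groups, so a group-level COUNT is invalid there

Fix: Group first with HAVING COUNT(*) >= 2, then COUNT the resulting groups

Corrected query:
SELECT COUNT(*) FROM (SELECT account FROM transactions GROUP BY account HAVING COUNT(*) >= 2)

Result:
COUNT(*)
--------
2       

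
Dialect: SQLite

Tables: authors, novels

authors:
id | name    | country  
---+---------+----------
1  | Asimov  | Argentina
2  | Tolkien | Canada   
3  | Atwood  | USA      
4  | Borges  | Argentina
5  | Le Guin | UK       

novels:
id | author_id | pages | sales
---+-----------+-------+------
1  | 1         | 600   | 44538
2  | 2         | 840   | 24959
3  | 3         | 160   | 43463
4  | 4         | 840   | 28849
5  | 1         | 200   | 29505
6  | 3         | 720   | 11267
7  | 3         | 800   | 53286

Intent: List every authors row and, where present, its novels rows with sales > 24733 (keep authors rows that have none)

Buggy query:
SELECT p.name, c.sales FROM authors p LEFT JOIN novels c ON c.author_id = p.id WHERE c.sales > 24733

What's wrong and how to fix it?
Bug: Filtering c.sales in WHERE discards the NULL rows produced by LEFT JOIN, turning it into an inner join

Fix: Put 'c.sales > 24733' in the JOIN's ON clause instead of WHERE

Corrected query:
SELECT p.name, c.sales FROM authors p LEFT JOIN novels c ON c.author_id = p.id AND c.sales > 24733

Result:
name    | sales
--------+------
Asimov  | 29505
Asimov  | 44538
Tolkien | 24959
Atwood  | 43463
Atwood  | 53286
Borges  | 28849
Le Guin | NULL 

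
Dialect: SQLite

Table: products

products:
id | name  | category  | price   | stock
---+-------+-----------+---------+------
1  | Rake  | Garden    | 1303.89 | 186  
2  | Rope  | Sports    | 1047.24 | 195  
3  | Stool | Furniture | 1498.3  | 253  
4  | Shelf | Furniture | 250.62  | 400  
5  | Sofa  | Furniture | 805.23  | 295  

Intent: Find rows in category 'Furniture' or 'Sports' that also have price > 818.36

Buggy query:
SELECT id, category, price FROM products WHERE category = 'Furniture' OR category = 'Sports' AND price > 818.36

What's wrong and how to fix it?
Bug: AND binds tighter than OR, so this parses as category = 'Furniture' OR (category = 'Sports' AND price > 818.36)

Fix: Group the OR with parentheses (or use IN), then AND the threshold

Corrected query:
SELECT id, category, price FROM products WHERE (category = 'Furniture' OR category = 'Sports') AND price > 818.36

Result:
id | category  | price  
---+-----------+--------
2  | Sports    | 1047.24
3  | Furniture | 1498.3 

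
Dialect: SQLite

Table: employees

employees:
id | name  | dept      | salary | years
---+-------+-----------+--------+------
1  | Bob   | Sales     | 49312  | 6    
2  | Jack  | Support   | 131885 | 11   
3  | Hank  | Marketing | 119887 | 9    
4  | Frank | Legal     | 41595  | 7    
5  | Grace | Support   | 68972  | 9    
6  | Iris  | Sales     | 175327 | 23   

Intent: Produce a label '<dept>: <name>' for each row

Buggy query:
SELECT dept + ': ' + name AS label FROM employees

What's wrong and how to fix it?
Bug: '+' is numeric addition; on text columns SQLite converts them to 0 instead of concatenating

Fix: Replace + with || to concatenate text

Corrected query:
SELECT dept || ': ' || name AS label FROM employees

Result:
label          
---------------
Sales: Bob     
Support: Jack  
Marketing: Hank
Legal: Frank   
Support: Grace 
Sales: Iris    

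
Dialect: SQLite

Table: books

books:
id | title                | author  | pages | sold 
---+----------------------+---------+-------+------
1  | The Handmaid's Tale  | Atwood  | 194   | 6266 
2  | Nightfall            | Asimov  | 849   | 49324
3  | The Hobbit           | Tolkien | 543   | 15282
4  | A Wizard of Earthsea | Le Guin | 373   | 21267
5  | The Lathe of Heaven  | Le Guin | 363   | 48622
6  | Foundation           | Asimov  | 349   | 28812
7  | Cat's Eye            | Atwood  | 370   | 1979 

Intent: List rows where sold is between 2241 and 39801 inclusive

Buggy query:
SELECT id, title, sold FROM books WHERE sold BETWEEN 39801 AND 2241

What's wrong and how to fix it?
Bug: The bounds are reversed; BETWEEN a AND b requires a <= b to match anything

Fix: Write BETWEEN 2241 AND 39801

Corrected query:
SELECT id, title, sold FROM books WHERE sold BETWEEN 2241 AND 39801

Result:
id | title                | sold 
---+----------------------+------
1  | The Handmaid's Tale  | 6266 
3  | The Hobbit           | 15282
4  | A Wizard of Earthsea | 21267
6  | Foundation           | 28812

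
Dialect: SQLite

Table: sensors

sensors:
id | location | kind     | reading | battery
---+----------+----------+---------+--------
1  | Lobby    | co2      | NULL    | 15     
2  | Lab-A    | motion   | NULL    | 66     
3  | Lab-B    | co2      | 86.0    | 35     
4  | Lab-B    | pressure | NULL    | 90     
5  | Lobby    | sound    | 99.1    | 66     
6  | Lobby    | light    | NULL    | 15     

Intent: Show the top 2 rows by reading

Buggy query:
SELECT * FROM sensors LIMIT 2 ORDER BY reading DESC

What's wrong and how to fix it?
Bug: LIMIT must come after ORDER BY

Fix: Sort with ORDER BY, then apply LIMIT

Corrected query:
SELECT * FROM sensors ORDER BY reading DESC LIMIT 2

Result:
id | location | kind  | reading | battery
---+----------+-------+---------+--------
5  | Lobby    | sound | 99.1    | 66     
3  | Lab-B    | co2   | 86      | 35     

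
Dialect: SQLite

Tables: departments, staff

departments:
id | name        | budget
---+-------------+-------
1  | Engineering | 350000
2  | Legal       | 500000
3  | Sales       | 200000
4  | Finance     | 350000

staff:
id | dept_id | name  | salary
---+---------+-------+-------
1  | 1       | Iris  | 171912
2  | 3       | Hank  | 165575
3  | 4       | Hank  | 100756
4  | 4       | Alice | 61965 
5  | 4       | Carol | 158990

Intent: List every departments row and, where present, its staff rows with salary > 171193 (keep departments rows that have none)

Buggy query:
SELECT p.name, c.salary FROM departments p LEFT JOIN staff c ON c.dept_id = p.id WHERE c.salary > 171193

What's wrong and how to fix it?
Bug: Filtering c.salary in WHERE discards the NULL rows produced by LEFT JOIN, turning it into an inner join

Fix: Move the right-table condition into the ON clause so unmatched parents are kept

Corrected query:
SELECT p.name, c.salary FROM departments p LEFT JOIN staff c ON c.dept_id = p.id AND c.salary > 171193

Result:
name        | salary
------------+-------
Engineering | 171912
Legal       | NULL  
Sales       | NULL  
Finance     | NULL  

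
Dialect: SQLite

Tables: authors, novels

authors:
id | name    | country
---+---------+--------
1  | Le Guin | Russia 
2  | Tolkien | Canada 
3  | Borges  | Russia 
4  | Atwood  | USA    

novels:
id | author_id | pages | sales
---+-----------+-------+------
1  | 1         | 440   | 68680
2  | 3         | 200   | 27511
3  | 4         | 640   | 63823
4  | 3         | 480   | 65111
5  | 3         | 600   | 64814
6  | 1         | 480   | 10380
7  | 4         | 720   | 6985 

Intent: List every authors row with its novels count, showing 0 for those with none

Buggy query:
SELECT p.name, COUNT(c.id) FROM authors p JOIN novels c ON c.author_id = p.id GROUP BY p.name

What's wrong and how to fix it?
Bug: INNER JOIN drops authors rows that have no matching novels rows

Fix: Switch to LEFT JOIN to retain unmatched parent rows

Corrected query:
SELECT p.name, COUNT(c.id) FROM authors p LEFT JOIN novels c ON c.author_id = p.id GROUP BY p.name

Result:
name    | COUNT(c.id)
--------+------------
Atwood  | 2          
Borges  | 3          
Le Guin | 2          
Tolkien | 0          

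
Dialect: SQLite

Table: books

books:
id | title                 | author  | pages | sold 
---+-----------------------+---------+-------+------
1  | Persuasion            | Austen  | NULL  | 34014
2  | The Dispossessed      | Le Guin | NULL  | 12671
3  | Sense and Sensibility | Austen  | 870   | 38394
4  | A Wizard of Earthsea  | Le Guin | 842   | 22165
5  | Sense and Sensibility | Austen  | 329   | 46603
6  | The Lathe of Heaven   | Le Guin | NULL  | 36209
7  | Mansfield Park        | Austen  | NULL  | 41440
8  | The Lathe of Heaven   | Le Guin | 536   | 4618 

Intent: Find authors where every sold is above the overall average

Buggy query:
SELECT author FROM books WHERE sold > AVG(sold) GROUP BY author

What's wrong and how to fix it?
Bug: AVG() is an aggregate; it can't sit directly in WHERE

Fix: Use a subquery for AVG and a HAVING MIN(...) filter so the condition holds for every row in the group

Corrected query:
SELECT author FROM books GROUP BY author HAVING MIN(sold) > (SELECT AVG(sold) FROM books)

Result:
author
------
Austen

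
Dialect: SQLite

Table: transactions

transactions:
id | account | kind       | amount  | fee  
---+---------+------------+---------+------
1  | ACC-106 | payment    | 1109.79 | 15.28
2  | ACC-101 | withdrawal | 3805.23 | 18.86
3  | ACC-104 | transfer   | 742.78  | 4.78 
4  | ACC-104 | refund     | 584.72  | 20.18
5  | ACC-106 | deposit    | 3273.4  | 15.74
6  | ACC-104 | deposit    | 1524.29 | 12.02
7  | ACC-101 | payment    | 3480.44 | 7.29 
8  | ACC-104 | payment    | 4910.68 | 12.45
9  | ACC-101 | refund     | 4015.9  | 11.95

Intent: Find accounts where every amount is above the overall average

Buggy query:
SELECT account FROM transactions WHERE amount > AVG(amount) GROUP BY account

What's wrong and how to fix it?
Bug: WHERE evaluates per row before aggregation, so AVG() is unavailable

Fix: Compute the overall average in a scalar subquery and compare each group's MIN against it in HAVING

Corrected query:
SELECT account FROM transactions GROUP BY account HAVING MIN(amount) > (SELECT AVG(amount) FROM transactions)

Result:
account
-------
ACC-101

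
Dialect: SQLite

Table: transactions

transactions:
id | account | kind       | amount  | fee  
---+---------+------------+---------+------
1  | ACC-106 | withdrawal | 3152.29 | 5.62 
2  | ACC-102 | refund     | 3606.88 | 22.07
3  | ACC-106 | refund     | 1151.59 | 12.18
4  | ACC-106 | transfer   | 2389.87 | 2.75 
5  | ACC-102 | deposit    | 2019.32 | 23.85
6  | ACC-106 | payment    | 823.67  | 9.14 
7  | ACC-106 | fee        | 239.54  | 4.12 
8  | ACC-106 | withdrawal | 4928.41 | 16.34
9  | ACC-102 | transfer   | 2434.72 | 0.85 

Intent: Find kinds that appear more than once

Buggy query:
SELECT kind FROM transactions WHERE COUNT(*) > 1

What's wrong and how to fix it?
Bug: WHERE can't reference COUNT(*); aggregates are computed after WHERE

Fix: Group first, then use HAVING for the count condition

Corrected query:
SELECT kind FROM transactions GROUP BY kind HAVING COUNT(*) > 1

Result:
kind      
----------
refund    
transfer  
withdrawal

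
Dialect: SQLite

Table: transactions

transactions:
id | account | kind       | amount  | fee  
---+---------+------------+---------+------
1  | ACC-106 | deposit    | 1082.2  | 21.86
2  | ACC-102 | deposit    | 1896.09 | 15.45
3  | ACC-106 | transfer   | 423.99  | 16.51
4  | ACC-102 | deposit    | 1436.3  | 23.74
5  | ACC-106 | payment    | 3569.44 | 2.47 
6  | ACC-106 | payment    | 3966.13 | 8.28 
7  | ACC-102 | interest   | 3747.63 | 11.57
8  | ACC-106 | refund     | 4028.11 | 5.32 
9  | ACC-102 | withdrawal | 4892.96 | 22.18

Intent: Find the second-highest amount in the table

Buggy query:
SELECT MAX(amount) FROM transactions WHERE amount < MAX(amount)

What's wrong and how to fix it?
Bug: MAX(amount) on the right of the comparison is an aggregate-in-WHERE error

Fix: Compute the overall MAX in a subquery, then take MAX of rows below it

Corrected query:
SELECT MAX(amount) FROM transactions WHERE amount < (SELECT MAX(amount) FROM transactions)

Result:
MAX(amount)
-----------
4028.11    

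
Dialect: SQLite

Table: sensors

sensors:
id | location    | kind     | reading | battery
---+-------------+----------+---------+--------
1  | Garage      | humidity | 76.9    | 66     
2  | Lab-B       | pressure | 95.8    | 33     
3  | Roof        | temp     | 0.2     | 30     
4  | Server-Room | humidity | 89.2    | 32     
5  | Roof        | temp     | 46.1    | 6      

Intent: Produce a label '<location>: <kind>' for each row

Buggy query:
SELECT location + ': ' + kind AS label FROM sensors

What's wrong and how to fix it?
Bug: '+' is numeric addition; on text columns SQLite converts them to 0 instead of concatenating

Fix: Use the || operator for string concatenation

Corrected query:
SELECT location || ': ' || kind AS label FROM sensors

Result:
label                
---------------------
Garage: humidity     
Lab-B: pressure      
Roof: temp           
Server-Room: humidity
Roof: temp           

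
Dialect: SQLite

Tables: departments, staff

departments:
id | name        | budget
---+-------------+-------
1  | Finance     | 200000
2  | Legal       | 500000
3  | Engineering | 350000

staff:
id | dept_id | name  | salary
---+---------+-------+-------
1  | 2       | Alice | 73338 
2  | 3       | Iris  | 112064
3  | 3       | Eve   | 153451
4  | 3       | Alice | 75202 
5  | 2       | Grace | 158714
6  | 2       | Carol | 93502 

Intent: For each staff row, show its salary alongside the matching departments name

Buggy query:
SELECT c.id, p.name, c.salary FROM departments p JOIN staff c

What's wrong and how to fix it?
Bug: JOIN with no ON clause produces a cartesian product; every staff row pairs with every departments row

Fix: Specify the join condition linking the foreign key to the parent id

Corrected query:
SELECT c.id, p.name, c.salary FROM departments p JOIN staff c ON c.dept_id = p.id

Result:
id | name        | salary
---+-------------+-------
1  | Legal       | 73338 
2  | Engineering | 112064
3  | Engineering | 153451
4  | Engineering | 75202 
5  | Legal       | 158714
6  | Legal       | 93502 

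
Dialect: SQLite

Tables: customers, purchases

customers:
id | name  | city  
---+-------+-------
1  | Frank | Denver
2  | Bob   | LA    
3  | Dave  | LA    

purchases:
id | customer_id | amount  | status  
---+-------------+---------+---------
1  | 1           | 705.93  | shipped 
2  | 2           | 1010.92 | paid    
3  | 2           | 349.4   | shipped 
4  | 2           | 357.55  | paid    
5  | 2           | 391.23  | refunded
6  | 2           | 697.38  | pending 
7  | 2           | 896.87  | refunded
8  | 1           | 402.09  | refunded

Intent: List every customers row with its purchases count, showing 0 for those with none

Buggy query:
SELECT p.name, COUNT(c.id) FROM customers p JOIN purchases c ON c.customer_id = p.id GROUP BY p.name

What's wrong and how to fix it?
Bug: INNER JOIN drops customers rows that have no matching purchases rows

Fix: Use LEFT JOIN so parents without children still appear (COUNT(c.id) gives 0)

Corrected query:
SELECT p.name, COUNT(c.id) FROM customers p LEFT JOIN purchases c ON c.customer_id = p.id GROUP BY p.name

Result:
name  | COUNT(c.id)
------+------------
Bob   | 6          
Dave  | 0          
Frank | 2          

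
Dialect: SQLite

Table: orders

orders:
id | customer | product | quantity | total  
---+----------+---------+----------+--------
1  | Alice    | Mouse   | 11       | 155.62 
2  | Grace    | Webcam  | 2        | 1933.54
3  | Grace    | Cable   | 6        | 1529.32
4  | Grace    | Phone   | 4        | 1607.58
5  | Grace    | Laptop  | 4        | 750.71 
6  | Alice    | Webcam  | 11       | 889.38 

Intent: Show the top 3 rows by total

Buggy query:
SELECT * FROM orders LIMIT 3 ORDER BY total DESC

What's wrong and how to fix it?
Bug: ORDER BY cannot follow LIMIT; LIMIT is the final clause

Fix: Sort with ORDER BY, then apply LIMIT

Corrected query:
SELECT * FROM orders ORDER BY total DESC LIMIT 3

Result:
id | customer | product | quantity | total  
---+----------+---------+----------+--------
2  | Grace    | Webcam  | 2        | 1933.54
4  | Grace    | Phone   | 4        | 1607.58
3  | Grace    | Cable   | 6        | 1529.32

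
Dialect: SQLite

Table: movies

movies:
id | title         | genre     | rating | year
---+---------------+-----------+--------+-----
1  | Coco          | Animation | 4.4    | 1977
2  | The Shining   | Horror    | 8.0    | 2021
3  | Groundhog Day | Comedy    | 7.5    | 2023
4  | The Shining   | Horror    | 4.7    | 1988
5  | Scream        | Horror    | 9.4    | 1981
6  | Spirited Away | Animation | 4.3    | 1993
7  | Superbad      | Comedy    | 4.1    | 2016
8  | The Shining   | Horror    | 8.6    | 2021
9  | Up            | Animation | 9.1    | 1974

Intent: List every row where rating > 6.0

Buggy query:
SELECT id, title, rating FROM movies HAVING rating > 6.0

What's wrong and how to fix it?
Bug: HAVING filters the output of aggregation, but this query has no GROUP BY and no aggregate functions, so SQLite rejects it (HAVING clause on a non-aggregate query); the condition here is per row

Fix: Use WHERE for row-level filtering

Corrected query:
SELECT id, title, rating FROM movies WHERE rating > 6.0

Result:
id | title         | rating
---+---------------+-------
2  | The Shining   | 8     
3  | Groundhog Day | 7.5   
5  | Scream        | 9.4   
8  | The Shining   | 8.6   
9  | Up            | 9.1   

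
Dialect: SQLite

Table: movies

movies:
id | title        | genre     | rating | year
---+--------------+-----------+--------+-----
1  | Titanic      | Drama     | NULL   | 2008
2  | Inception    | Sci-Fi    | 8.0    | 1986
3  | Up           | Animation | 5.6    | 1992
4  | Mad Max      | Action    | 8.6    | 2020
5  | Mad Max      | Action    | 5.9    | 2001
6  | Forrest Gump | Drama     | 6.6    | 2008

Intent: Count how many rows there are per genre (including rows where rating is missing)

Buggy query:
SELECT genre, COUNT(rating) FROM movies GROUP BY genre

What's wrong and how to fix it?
Bug: COUNT(column) counts non-NULL values only; rows with NULL rating aren't counted

Fix: Replace COUNT(rating) with COUNT(*)

Corrected query:
SELECT genre, COUNT(*) FROM movies GROUP BY genre

Result:
genre     | COUNT(*)
----------+---------
Action    | 2       
Animation | 1       
Drama     | 2       
Sci-Fi    | 1       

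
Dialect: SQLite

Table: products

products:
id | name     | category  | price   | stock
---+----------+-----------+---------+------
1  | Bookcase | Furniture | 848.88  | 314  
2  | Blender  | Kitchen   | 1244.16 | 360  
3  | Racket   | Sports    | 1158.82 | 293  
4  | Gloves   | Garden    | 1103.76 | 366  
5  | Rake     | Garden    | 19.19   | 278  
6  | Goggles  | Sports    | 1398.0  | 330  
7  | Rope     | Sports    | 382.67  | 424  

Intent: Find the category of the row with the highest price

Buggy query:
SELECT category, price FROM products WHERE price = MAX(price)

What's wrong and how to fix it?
Bug: MAX(price) is an aggregate and cannot be used directly in WHERE

Fix: Use a subquery: WHERE price = (SELECT MAX(price) FROM products)

Corrected query:
SELECT category, price FROM products WHERE price = (SELECT MAX(price) FROM products)

Result:
category | price
---------+------
Sports   | 1398 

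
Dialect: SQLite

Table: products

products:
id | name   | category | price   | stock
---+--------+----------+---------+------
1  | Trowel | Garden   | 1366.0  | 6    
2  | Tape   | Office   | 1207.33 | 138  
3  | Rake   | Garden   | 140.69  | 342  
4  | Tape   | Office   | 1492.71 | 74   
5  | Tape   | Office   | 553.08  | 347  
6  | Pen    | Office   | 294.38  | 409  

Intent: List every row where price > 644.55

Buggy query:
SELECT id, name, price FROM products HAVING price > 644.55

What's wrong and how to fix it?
Bug: This is a non-aggregate query (no GROUP BY, no aggregates), so in SQLite the HAVING clause is invalid here; a row-level condition belongs in WHERE

Fix: Replace HAVING with WHERE since the condition applies to individual rows

Corrected query:
SELECT id, name, price FROM products WHERE price > 644.55

Result:
id | name   | price  
---+--------+--------
1  | Trowel | 1366   
2  | Tape   | 1207.33
4  | Tape   | 1492.71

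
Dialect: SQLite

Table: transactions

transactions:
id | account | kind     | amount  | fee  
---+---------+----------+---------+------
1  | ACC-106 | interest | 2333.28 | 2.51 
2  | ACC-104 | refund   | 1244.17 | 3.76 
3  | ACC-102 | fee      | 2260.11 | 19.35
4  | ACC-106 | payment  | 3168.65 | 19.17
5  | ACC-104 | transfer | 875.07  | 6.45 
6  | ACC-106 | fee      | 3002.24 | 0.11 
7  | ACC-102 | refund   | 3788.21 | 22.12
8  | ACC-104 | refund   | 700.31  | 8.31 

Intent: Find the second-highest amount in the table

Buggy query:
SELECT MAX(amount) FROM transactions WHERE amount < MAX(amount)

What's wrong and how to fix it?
Bug: The inner MAX is an aggregate inside WHERE, which is not allowed

Fix: Compute the overall MAX in a subquery, then take MAX of rows below it

Corrected query:
SELECT MAX(amount) FROM transactions WHERE amount < (SELECT MAX(amount) FROM transactions)

Result:
MAX(amount)
-----------
3168.65    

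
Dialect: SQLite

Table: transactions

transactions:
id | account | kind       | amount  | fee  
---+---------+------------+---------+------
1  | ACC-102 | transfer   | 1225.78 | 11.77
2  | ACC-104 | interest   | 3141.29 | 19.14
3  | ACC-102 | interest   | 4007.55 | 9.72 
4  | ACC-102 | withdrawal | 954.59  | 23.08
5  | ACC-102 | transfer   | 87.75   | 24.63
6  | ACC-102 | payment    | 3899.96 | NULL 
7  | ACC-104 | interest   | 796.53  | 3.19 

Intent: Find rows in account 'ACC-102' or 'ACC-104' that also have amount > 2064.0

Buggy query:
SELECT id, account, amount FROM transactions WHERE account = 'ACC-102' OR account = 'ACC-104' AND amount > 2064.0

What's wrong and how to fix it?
Bug: AND binds tighter than OR, so this parses as account = 'ACC-102' OR (account = 'ACC-104' AND amount > 2064.0)

Fix: Group the OR with parentheses (or use IN), then AND the threshold

Corrected query:
SELECT id, account, amount FROM transactions WHERE (account = 'ACC-102' OR account = 'ACC-104') AND amount > 2064.0

Result:
id | account | amount 
---+---------+--------
2  | ACC-104 | 3141.29
3  | ACC-102 | 4007.55
6  | ACC-102 | 3899.96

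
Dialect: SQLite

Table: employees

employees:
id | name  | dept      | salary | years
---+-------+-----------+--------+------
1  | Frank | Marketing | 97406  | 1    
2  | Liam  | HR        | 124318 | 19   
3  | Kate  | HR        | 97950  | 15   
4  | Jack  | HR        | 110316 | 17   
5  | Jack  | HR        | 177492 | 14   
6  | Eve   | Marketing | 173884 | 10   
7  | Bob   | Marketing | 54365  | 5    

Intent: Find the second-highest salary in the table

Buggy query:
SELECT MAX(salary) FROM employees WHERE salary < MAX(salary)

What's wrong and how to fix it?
Bug: The inner MAX is an aggregate inside WHERE, which is not allowed

Fix: Put the inner MAX in a scalar subquery

Corrected query:
SELECT MAX(salary) FROM employees WHERE salary < (SELECT MAX(salary) FROM employees)

Result:
MAX(salary)
-----------
173884     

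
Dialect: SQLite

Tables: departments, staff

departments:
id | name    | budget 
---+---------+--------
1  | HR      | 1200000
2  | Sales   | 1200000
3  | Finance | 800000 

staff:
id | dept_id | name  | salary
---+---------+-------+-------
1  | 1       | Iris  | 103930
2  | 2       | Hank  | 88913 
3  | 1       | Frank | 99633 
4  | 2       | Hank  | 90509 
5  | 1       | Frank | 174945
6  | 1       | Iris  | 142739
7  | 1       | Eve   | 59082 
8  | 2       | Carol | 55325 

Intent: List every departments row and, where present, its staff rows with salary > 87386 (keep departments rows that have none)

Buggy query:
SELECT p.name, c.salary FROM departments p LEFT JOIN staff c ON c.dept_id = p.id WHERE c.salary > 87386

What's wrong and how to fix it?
Bug: A WHERE condition on the right-hand table after LEFT JOIN drops unmatched parents

Fix: Put 'c.salary > 87386' in the JOIN's ON clause instead of WHERE

Corrected query:
SELECT p.name, c.salary FROM departments p LEFT JOIN staff c ON c.dept_id = p.id AND c.salary > 87386

Result:
name    | salary
--------+-------
HR      | 99633 
HR      | 103930
HR      | 142739
HR      | 174945
Sales   | 88913 
Sales   | 90509 
Finance | NULL  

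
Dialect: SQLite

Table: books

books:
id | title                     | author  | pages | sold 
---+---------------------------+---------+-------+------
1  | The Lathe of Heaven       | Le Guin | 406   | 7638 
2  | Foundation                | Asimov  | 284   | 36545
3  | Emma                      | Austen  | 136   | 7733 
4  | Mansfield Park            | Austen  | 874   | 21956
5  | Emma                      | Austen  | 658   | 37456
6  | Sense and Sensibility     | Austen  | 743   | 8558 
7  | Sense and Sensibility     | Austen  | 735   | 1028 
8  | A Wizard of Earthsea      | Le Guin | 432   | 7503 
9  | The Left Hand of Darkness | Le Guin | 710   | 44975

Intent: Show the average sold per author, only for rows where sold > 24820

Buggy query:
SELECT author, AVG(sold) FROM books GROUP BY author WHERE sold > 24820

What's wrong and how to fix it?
Bug: WHERE cannot follow GROUP BY

Fix: Move the WHERE clause before GROUP BY

Corrected query:
SELECT author, AVG(sold) FROM books WHERE sold > 24820 GROUP BY author

Result:
author  | AVG(sold)
--------+----------
Asimov  | 36545    
Austen  | 37456    
Le Guin | 44975    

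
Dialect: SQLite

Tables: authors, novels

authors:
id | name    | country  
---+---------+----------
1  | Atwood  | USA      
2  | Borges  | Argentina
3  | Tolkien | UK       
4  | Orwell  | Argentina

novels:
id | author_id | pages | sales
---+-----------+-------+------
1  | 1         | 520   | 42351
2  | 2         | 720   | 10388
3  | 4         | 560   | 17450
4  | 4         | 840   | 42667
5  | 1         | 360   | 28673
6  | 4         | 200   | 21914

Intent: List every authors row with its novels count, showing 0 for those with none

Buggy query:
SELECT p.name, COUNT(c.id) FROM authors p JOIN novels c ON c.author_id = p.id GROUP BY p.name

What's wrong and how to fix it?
Bug: INNER JOIN drops authors rows that have no matching novels rows

Fix: Use LEFT JOIN so parents without children still appear (COUNT(c.id) gives 0)

Corrected query:
SELECT p.name, COUNT(c.id) FROM authors p LEFT JOIN novels c ON c.author_id = p.id GROUP BY p.name

Result:
name    | COUNT(c.id)
--------+------------
Atwood  | 2          
Borges  | 1          
Orwell  | 3          
Tolkien | 0          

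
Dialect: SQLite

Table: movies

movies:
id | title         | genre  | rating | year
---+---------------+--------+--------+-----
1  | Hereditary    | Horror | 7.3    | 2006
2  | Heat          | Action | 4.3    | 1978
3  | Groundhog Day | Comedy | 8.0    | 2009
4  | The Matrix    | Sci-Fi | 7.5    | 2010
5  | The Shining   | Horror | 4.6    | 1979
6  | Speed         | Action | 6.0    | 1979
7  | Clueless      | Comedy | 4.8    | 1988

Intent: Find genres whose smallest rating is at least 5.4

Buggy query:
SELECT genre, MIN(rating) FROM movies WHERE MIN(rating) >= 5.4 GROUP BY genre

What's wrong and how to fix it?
Bug: Aggregates like MIN are computed per group after WHERE runs

Fix: Replace WHERE with HAVING after the GROUP BY

Corrected query:
SELECT genre, MIN(rating) FROM movies GROUP BY genre HAVING MIN(rating) >= 5.4

Result:
genre  | MIN(rating)
-------+------------
Sci-Fi | 7.5        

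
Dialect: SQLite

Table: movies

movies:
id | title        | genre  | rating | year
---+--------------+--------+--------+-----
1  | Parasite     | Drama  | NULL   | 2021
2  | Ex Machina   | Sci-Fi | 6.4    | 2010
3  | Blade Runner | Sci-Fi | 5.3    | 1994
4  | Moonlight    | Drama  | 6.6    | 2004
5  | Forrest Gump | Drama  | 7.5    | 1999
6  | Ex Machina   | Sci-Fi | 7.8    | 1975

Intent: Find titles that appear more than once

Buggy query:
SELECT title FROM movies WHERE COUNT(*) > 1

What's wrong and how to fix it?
Bug: WHERE can't reference COUNT(*); aggregates are computed after WHERE

Fix: Group first, then use HAVING for the count condition

Corrected query:
SELECT title FROM movies GROUP BY title HAVING COUNT(*) > 1

Result:
title     
----------
Ex Machina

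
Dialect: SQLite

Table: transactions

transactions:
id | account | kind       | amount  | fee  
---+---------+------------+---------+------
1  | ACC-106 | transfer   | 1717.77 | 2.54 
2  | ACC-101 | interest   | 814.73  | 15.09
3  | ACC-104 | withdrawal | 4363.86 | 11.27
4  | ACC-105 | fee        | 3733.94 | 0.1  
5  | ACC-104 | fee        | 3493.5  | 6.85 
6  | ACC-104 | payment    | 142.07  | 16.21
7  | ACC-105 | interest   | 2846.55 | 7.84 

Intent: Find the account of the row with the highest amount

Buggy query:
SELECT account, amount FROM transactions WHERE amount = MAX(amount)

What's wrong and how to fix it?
Bug: WHERE is evaluated per row; an aggregate over the whole table isn't defined there

Fix: Wrap MAX in a scalar subquery so WHERE compares against a single value

Corrected query:
SELECT account, amount FROM transactions WHERE amount = (SELECT MAX(amount) FROM transactions)

Result:
account | amount 
--------+--------
ACC-104 | 4363.86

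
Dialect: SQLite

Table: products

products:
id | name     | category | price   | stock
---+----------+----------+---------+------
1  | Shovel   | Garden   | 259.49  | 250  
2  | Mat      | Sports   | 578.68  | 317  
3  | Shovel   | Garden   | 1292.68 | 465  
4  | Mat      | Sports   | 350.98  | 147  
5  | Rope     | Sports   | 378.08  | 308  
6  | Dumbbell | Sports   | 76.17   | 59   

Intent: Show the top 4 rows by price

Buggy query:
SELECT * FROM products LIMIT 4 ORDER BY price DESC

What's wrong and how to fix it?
Bug: ORDER BY cannot follow LIMIT; LIMIT is the final clause

Fix: Sort with ORDER BY, then apply LIMIT

Corrected query:
SELECT * FROM products ORDER BY price DESC LIMIT 4

Result:
id | name   | category | price   | stock
---+--------+----------+---------+------
3  | Shovel | Garden   | 1292.68 | 465  
2  | Mat    | Sports   | 578.68  | 317  
5  | Rope   | Sports   | 378.08  | 308  
4  | Mat    | Sports   | 350.98  | 147  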